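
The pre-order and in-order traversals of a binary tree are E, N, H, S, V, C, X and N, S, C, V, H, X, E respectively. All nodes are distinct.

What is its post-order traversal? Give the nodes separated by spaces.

The first element of pre-order is the root; it splits in-order into left and right subtrees.
Root E: left subtree has 6 nodes {N, S, C, V, H, X}, right has 0 { }.
  Root N: left subtree has 0 nodes { }, right has 5 {S, C, V, H, X}.
    Root H: left subtree has 3 nodes {S, C, V}, right has 1 {X}.
      Root S: left subtree has 0 nodes { }, right has 2 {C, V}.
        Root V: left subtree has 1 node {C}, right has 0 { }.

C V S X H N E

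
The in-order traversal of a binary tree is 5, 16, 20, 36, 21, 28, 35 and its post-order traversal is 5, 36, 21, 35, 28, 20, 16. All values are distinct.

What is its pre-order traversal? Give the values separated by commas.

The last element of post-order is the root; it splits in-order into left and right subtrees.
Root 16: left subtree has 1 node {5}, right has 5 {20, 36, 21, 28, 35}.
  Root 20: left subtree has 0 nodes { }, right has 4 {36, 21, 28, 35}.
    Root 28: left subtree has 2 nodes {36, 21}, right has 1 {35}.
      Root 21: left subtree has 1 node {36}, right has 0 { }.

16, 5, 20, 28, 21, 36, 35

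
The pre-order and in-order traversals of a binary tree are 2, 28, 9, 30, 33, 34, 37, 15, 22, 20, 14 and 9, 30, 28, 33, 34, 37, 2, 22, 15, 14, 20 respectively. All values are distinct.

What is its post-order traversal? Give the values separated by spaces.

The first element of pre-order is the root; it splits in-order into left and right subtrees.
Root 2: left subtree has 6 nodes {9, 30, 28, 33, 34, 37}, right has 4 {22, 15, 14, 20}.
  Root 28: left subtree has 2 nodes {9, 30}, right has 3 {33, 34, 37}.
    Root 9: left subtree has 0 nodes { }, right has 1 {30}.
    Root 33: left subtree has 0 nodes { }, right has 2 {34, 37}.
      Root 34: left subtree has 0 nodes { }, right has 1 {37}.
  Root 15: left subtree has 1 node {22}, right has 2 {14, 20}.
    Root 20: left subtree has 1 node {14}, right has 0 { }.

30 9 37 34 33 28 22 14 20 15 2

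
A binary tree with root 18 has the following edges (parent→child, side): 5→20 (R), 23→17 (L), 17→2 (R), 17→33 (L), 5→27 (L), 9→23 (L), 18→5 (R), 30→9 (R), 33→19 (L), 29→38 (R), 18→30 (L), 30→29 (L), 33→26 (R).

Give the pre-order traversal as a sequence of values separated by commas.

Pre-order visits the node, then its left subtree, then its right subtree.
Visit 18.
At 18: go left to 30.
  Visit 30.
  At 30: go left to 29.
    Visit 29.
    At 29: no left child.
    At 29: go right to 38.
      38 is a leaf — visit 38.
  At 30: go right to 9.
    Visit 9.
    At 9: go left to 23.
      Visit 23.
      At 23: go left to 17.
        Visit 17.
        At 17: go left to 33.
          Visit 33.
          At 33: go left to 19.
            19 is a leaf — visit 19.
          At 33: go right to 26.
            26 is a leaf — visit 26.
        At 17: go right to 2.
          2 is a leaf — visit 2.
      At 23: no right child.
    At 9: no right child.
At 18: go right to 5.
  Visit 5.
  At 5: go left to 27.
    27 is a leaf — visit 27.
  At 5: go right to 20.
    20 is a leaf — visit 20.

18, 30, 29, 38, 9, 23, 17, 33, 19, 26, 2, 5, 27, 20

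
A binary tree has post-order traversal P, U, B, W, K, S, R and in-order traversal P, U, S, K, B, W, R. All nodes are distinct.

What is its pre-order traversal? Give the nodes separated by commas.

R, S, U, P, K, W, B

The last element of post-order is the root; it splits in-order into left and right subtrees.
Root R: left subtree has 6 nodes {P, U, S, K, B, W}, right has 0 { }.
  Root S: left subtree has 2 nodes {P, U}, right has 3 {K, B, W}.
    Root U: left subtree has 1 node {P}, right has 0 { }.
    Root K: left subtree has 0 nodes { }, right has 2 {B, W}.
      Root W: left subtree has 1 node {B}, right has 0 { }.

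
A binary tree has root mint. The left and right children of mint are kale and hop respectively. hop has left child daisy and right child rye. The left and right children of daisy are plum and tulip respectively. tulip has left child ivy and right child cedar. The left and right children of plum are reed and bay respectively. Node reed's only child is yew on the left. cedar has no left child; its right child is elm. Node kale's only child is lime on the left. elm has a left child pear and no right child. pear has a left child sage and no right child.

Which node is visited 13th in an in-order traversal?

pear

In-order visits the left subtree, then the node, then the right subtree.
At mint: go left to kale.
  At kale: go left to lime.
    lime is a leaf — visit lime.
  Visit kale.
  At kale: no right child.
Visit mint.
At mint: go right to hop.
  At hop: go left to daisy.
    At daisy: go left to plum.
      At plum: go left to reed.
        At reed: go left to yew.
          yew is a leaf — visit yew.
        Visit reed.
        At reed: no right child.
      Visit plum.
      At plum: go right to bay.
        bay is a leaf — visit bay.
    Visit daisy.
    At daisy: go right to tulip.
      At tulip: go left to ivy.
        ivy is a leaf — visit ivy.
      Visit tulip.
      At tulip: go right to cedar.
        At cedar: no left child.
        Visit cedar.
        At cedar: go right to elm.
          At elm: go left to pear.
            At pear: go left to sage.
              sage is a leaf — visit sage.
            Visit pear.
            At pear: no right child.
          Visit elm.
          At elm: no right child.
  Visit hop.
  At hop: go right to rye.
    rye is a leaf — visit rye.
Full in-order sequence: lime, kale, mint, yew, reed, plum, bay, daisy, ivy, tulip, cedar, sage, pear, elm, hop, rye.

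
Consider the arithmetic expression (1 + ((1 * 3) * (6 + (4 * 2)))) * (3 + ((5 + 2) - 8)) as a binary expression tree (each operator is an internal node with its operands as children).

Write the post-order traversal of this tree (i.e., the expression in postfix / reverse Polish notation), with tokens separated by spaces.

1 1 3 * 6 4 2 * + * + 3 5 2 + 8 - + *

Post-order on an expression tree gives postfix notation: for each operator, emit left operand, right operand, then the operator.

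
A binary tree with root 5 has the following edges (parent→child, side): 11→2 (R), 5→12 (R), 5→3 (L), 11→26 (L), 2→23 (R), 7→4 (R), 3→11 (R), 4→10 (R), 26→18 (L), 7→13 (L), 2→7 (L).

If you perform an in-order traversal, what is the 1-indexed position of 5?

11

In-order visits the left subtree, then the node, then the right subtree.
At 5: go left to 3.
  At 3: no left child.
  Visit 3.
  At 3: go right to 11.
    At 11: go left to 26.
      At 26: go left to 18.
        18 is a leaf — visit 18.
      Visit 26.
      At 26: no right child.
    Visit 11.
    At 11: go right to 2.
      At 2: go left to 7.
        At 7: go left to 13.
          13 is a leaf — visit 13.
        Visit 7.
        At 7: go right to 4.
          At 4: no left child.
          Visit 4.
          At 4: go right to 10.
            10 is a leaf — visit 10.
      Visit 2.
      At 2: go right to 23.
        23 is a leaf — visit 23.
Visit 5.
At 5: go right to 12.
  12 is a leaf — visit 12.
Full in-order sequence: 3, 18, 26, 11, 13, 7, 4, 10, 2, 23, 5, 12.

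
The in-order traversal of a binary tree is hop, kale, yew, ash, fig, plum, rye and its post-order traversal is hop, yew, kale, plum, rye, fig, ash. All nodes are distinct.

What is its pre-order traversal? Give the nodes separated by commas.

ash, kale, hop, yew, fig, rye, plum

The last element of post-order is the root; it splits in-order into left and right subtrees.
Root ash: left subtree has 3 nodes {hop, kale, yew}, right has 3 {fig, plum, rye}.
  Root kale: left subtree has 1 node {hop}, right has 1 {yew}.
  Root fig: left subtree has 0 nodes { }, right has 2 {plum, rye}.
    Root rye: left subtree has 1 node {plum}, right has 0 { }.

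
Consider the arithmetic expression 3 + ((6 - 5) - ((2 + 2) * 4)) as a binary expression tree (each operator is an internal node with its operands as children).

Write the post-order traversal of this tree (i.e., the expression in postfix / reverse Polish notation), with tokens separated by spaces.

3 6 5 - 2 2 + 4 * - +

Post-order on an expression tree gives postfix notation: for each operator, emit left operand, right operand, then the operator.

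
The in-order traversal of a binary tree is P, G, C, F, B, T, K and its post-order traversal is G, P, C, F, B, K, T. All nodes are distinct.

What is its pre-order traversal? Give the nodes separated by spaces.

T B F C P G K

The last element of post-order is the root; it splits in-order into left and right subtrees.
Root T: left subtree has 5 nodes {P, G, C, F, B}, right has 1 {K}.
  Root B: left subtree has 4 nodes {P, G, C, F}, right has 0 { }.
    Root F: left subtree has 3 nodes {P, G, C}, right has 0 { }.
      Root C: left subtree has 2 nodes {P, G}, right has 0 { }.
        Root P: left subtree has 0 nodes { }, right has 1 {G}.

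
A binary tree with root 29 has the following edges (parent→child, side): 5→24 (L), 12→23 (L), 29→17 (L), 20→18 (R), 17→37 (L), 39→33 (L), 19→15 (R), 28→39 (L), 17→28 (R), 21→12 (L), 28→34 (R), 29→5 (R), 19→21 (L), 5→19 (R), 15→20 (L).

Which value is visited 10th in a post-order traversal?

Post-order visits the left subtree, then the right subtree, then the node.
At 29: go left to 17.
  At 17: go left to 37.
    37 is a leaf — visit 37.
  At 17: go right to 28.
    At 28: go left to 39.
      At 39: go left to 33.
        33 is a leaf — visit 33.
      At 39: no right child.
      Visit 39.
    At 28: go right to 34.
      34 is a leaf — visit 34.
    Visit 28.
  Visit 17.
At 29: go right to 5.
  At 5: go left to 24.
    24 is a leaf — visit 24.
  At 5: go right to 19.
    At 19: go left to 21.
      At 21: go left to 12.
        At 12: go left to 23.
          23 is a leaf — visit 23.
        At 12: no right child.
        Visit 12.
      At 21: no right child.
      Visit 21.
    At 19: go right to 15.
      At 15: go left to 20.
        At 20: no left child.
        At 20: go right to 18.
          18 is a leaf — visit 18.
        Visit 20.
      At 15: no right child.
      Visit 15.
    Visit 19.
  Visit 5.
Visit 29.
Full post-order sequence: 37, 33, 39, 34, 28, 17, 24, 23, 12, 21, 18, 20, 15, 19, 5, 29.

21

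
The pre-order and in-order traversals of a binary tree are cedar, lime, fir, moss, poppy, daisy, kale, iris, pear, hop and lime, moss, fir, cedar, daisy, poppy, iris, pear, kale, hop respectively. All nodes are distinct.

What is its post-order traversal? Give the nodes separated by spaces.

The first element of pre-order is the root; it splits in-order into left and right subtrees.
Root cedar: left subtree has 3 nodes {lime, moss, fir}, right has 6 {daisy, poppy, iris, pear, kale, hop}.
  Root lime: left subtree has 0 nodes { }, right has 2 {moss, fir}.
    Root fir: left subtree has 1 node {moss}, right has 0 { }.
  Root poppy: left subtree has 1 node {daisy}, right has 4 {iris, pear, kale, hop}.
    Root kale: left subtree has 2 nodes {iris, pear}, right has 1 {hop}.
      Root iris: left subtree has 0 nodes { }, right has 1 {pear}.

moss fir lime daisy pear iris hop kale poppy cedar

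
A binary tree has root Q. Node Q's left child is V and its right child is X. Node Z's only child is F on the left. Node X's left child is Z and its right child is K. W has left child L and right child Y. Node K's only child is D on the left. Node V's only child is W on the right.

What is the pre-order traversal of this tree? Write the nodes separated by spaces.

Q V W L Y X Z F K D

Pre-order visits the node, then its left subtree, then its right subtree.
Visit Q.
At Q: go left to V.
  Visit V.
  At V: no left child.
  At V: go right to W.
    Visit W.
    At W: go left to L.
      L is a leaf — visit L.
    At W: go right to Y.
      Y is a leaf — visit Y.
At Q: go right to X.
  Visit X.
  At X: go left to Z.
    Visit Z.
    At Z: go left to F.
      F is a leaf — visit F.
    At Z: no right child.
  At X: go right to K.
    Visit K.
    At K: go left to D.
      D is a leaf — visit D.
    At K: no right child.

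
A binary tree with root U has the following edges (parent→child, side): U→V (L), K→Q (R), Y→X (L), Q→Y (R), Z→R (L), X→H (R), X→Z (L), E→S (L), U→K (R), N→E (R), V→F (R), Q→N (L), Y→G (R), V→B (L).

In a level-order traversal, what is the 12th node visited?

S

Level-order visits nodes level by level from the root, left to right within each level.
Level 0: U
Level 1: V, K
Level 2: B, F, Q
Level 3: N, Y
Level 4: E, X, G
Level 5: S, Z, H
Level 6: R
Full level-order sequence: U, V, K, B, F, Q, N, Y, E, X, G, S, Z, H, R.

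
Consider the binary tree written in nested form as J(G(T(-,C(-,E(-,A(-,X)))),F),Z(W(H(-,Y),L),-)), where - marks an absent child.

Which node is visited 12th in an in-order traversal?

L

In-order visits the left subtree, then the node, then the right subtree.
At J: go left to G.
  At G: go left to T.
    At T: no left child.
    Visit T.
    At T: go right to C.
      At C: no left child.
      Visit C.
      At C: go right to E.
        At E: no left child.
        Visit E.
        At E: go right to A.
          At A: no left child.
          Visit A.
          At A: go right to X.
            X is a leaf — visit X.
  Visit G.
  At G: go right to F.
    F is a leaf — visit F.
Visit J.
At J: go right to Z.
  At Z: go left to W.
    At W: go left to H.
      At H: no left child.
      Visit H.
      At H: go right to Y.
        Y is a leaf — visit Y.
    Visit W.
    At W: go right to L.
      L is a leaf — visit L.
  Visit Z.
  At Z: no right child.
Full in-order sequence: T, C, E, A, X, G, F, J, H, Y, W, L, Z.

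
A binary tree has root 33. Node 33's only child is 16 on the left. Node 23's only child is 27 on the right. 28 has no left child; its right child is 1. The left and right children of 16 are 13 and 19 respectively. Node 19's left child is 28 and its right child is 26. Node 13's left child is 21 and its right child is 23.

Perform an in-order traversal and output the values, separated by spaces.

21 13 23 27 16 28 1 19 26 33

In-order visits the left subtree, then the node, then the right subtree.
At 33: go left to 16.
  At 16: go left to 13.
    At 13: go left to 21.
      21 is a leaf — visit 21.
    Visit 13.
    At 13: go right to 23.
      At 23: no left child.
      Visit 23.
      At 23: go right to 27.
        27 is a leaf — visit 27.
  Visit 16.
  At 16: go right to 19.
    At 19: go left to 28.
      At 28: no left child.
      Visit 28.
      At 28: go right to 1.
        1 is a leaf — visit 1.
    Visit 19.
    At 19: go right to 26.
      26 is a leaf — visit 26.
Visit 33.
At 33: no right child.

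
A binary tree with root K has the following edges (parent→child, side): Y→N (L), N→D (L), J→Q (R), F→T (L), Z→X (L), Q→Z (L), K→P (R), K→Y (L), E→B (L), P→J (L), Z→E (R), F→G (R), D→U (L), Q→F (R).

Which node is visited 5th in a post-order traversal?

X

Post-order visits the left subtree, then the right subtree, then the node.
At K: go left to Y.
  At Y: go left to N.
    At N: go left to D.
      At D: go left to U.
        U is a leaf — visit U.
      At D: no right child.
      Visit D.
    At N: no right child.
    Visit N.
  At Y: no right child.
  Visit Y.
At K: go right to P.
  At P: go left to J.
    At J: no left child.
    At J: go right to Q.
      At Q: go left to Z.
        At Z: go left to X.
          X is a leaf — visit X.
        At Z: go right to E.
          At E: go left to B.
            B is a leaf — visit B.
          At E: no right child.
          Visit E.
        Visit Z.
      At Q: go right to F.
        At F: go left to T.
          T is a leaf — visit T.
        At F: go right to G.
          G is a leaf — visit G.
        Visit F.
      Visit Q.
    Visit J.
  At P: no right child.
  Visit P.
Visit K.
Full post-order sequence: U, D, N, Y, X, B, E, Z, T, G, F, Q, J, P, K.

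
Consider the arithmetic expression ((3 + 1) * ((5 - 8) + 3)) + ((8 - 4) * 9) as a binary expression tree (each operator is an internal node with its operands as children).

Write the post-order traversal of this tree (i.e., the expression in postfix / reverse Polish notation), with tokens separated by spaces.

Post-order on an expression tree gives postfix notation: for each operator, emit left operand, right operand, then the operator.

3 1 + 5 8 - 3 + * 8 4 - 9 * +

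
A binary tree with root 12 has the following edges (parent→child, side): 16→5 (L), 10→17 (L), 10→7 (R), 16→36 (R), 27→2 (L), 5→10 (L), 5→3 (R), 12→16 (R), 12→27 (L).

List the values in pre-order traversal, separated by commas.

12, 27, 2, 16, 5, 10, 17, 7, 3, 36

Pre-order visits the node, then its left subtree, then its right subtree.
Visit 12.
At 12: go left to 27.
  Visit 27.
  At 27: go left to 2.
    2 is a leaf — visit 2.
  At 27: no right child.
At 12: go right to 16.
  Visit 16.
  At 16: go left to 5.
    Visit 5.
    At 5: go left to 10.
      Visit 10.
      At 10: go left to 17.
        17 is a leaf — visit 17.
      At 10: go right to 7.
        7 is a leaf — visit 7.
    At 5: go right to 3.
      3 is a leaf — visit 3.
  At 16: go right to 36.
    36 is a leaf — visit 36.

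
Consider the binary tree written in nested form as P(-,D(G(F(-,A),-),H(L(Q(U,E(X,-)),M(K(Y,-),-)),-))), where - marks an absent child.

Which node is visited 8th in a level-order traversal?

Level-order visits nodes level by level from the root, left to right within each level.
Level 0: P
Level 1: D
Level 2: G, H
Level 3: F, L
Level 4: A, Q, M
Level 5: U, E, K
Level 6: X, Y
Full level-order sequence: P, D, G, H, F, L, A, Q, M, U, E, K, X, Y.

Q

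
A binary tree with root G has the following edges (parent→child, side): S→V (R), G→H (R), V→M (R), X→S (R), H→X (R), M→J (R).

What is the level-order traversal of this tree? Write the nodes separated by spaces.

Level-order visits nodes level by level from the root, left to right within each level.
Level 0: G
Level 1: H
Level 2: X
Level 3: S
Level 4: V
Level 5: M
Level 6: J

G H X S V M J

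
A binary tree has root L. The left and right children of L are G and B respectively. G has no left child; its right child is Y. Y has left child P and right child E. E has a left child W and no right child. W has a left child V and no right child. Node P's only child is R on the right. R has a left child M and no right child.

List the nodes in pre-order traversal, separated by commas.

L, G, Y, P, R, M, E, W, V, B

Pre-order visits the node, then its left subtree, then its right subtree.
Visit L.
At L: go left to G.
  Visit G.
  At G: no left child.
  At G: go right to Y.
    Visit Y.
    At Y: go left to P.
      Visit P.
      At P: no left child.
      At P: go right to R.
        Visit R.
        At R: go left to M.
          M is a leaf — visit M.
        At R: no right child.
    At Y: go right to E.
      Visit E.
      At E: go left to W.
        Visit W.
        At W: go left to V.
          V is a leaf — visit V.
        At W: no right child.
      At E: no right child.
At L: go right to B.
  B is a leaf — visit B.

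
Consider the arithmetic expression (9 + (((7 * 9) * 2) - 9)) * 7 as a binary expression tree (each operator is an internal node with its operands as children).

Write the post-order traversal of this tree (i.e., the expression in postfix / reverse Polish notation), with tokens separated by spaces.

Post-order on an expression tree gives postfix notation: for each operator, emit left operand, right operand, then the operator.

9 7 9 * 2 * 9 - + 7 *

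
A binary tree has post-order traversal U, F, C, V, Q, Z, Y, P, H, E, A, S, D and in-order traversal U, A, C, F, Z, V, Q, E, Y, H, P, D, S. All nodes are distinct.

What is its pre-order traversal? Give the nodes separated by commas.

D, A, U, E, Z, C, F, Q, V, H, Y, P, S

The last element of post-order is the root; it splits in-order into left and right subtrees.
Root D: left subtree has 11 nodes {U, A, C, F, Z, V, Q, E, Y, H, P}, right has 1 {S}.
  Root A: left subtree has 1 node {U}, right has 9 {C, F, Z, V, Q, E, Y, H, P}.
    Root E: left subtree has 5 nodes {C, F, Z, V, Q}, right has 3 {Y, H, P}.
      Root Z: left subtree has 2 nodes {C, F}, right has 2 {V, Q}.
        Root C: left subtree has 0 nodes { }, right has 1 {F}.
        Root Q: left subtree has 1 node {V}, right has 0 { }.
      Root H: left subtree has 1 node {Y}, right has 1 {P}.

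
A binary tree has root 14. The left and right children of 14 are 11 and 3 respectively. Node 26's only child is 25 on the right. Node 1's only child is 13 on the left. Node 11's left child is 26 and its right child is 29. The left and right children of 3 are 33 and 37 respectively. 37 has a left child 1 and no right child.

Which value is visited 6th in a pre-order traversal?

3

Pre-order visits the node, then its left subtree, then its right subtree.
Visit 14.
At 14: go left to 11.
  Visit 11.
  At 11: go left to 26.
    Visit 26.
    At 26: no left child.
    At 26: go right to 25.
      25 is a leaf — visit 25.
  At 11: go right to 29.
    29 is a leaf — visit 29.
At 14: go right to 3.
  Visit 3.
  At 3: go left to 33.
    33 is a leaf — visit 33.
  At 3: go right to 37.
    Visit 37.
    At 37: go left to 1.
      Visit 1.
      At 1: go left to 13.
        13 is a leaf — visit 13.
      At 1: no right child.
    At 37: no right child.
Full pre-order sequence: 14, 11, 26, 25, 29, 3, 33, 37, 1, 13.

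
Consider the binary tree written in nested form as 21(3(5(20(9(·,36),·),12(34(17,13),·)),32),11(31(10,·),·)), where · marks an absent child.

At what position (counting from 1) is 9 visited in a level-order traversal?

Level-order visits nodes level by level from the root, left to right within each level.
Level 0: 21
Level 1: 3, 11
Level 2: 5, 32, 31
Level 3: 20, 12, 10
Level 4: 9, 34
Level 5: 36, 17, 13
Full level-order sequence: 21, 3, 11, 5, 32, 31, 20, 12, 10, 9, 34, 36, 17, 13.

10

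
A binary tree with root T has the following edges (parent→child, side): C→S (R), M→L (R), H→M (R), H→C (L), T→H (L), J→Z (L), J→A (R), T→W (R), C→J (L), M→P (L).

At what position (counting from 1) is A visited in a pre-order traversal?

Pre-order visits the node, then its left subtree, then its right subtree.
Visit T.
At T: go left to H.
  Visit H.
  At H: go left to C.
    Visit C.
    At C: go left to J.
      Visit J.
      At J: go left to Z.
        Z is a leaf — visit Z.
      At J: go right to A.
        A is a leaf — visit A.
    At C: go right to S.
      S is a leaf — visit S.
  At H: go right to M.
    Visit M.
    At M: go left to P.
      P is a leaf — visit P.
    At M: go right to L.
      L is a leaf — visit L.
At T: go right to W.
  W is a leaf — visit W.
Full pre-order sequence: T, H, C, J, Z, A, S, M, P, L, W.

6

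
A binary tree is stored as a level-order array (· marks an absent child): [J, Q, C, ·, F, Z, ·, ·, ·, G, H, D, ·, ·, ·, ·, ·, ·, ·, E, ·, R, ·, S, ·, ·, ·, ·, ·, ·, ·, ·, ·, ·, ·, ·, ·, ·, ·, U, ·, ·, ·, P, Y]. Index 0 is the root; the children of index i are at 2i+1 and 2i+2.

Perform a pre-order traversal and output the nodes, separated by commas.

J, Q, F, G, E, U, H, R, P, Y, C, Z, D, S

Pre-order visits the node, then its left subtree, then its right subtree.
Visit J.
At J: go left to Q.
  Visit Q.
  At Q: no left child.
  At Q: go right to F.
    Visit F.
    At F: go left to G.
      Visit G.
      At G: go left to E.
        Visit E.
        At E: go left to U.
          U is a leaf — visit U.
        At E: no right child.
      At G: no right child.
    At F: go right to H.
      Visit H.
      At H: go left to R.
        Visit R.
        At R: go left to P.
          P is a leaf — visit P.
        At R: go right to Y.
          Y is a leaf — visit Y.
      At H: no right child.
At J: go right to C.
  Visit C.
  At C: go left to Z.
    Visit Z.
    At Z: go left to D.
      Visit D.
      At D: go left to S.
        S is a leaf — visit S.
      At D: no right child.
    At Z: no right child.
  At C: no right child.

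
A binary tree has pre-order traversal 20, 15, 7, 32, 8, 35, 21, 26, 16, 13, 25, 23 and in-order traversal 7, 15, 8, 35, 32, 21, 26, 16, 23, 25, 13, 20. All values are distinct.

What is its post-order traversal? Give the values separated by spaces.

7 35 8 23 25 13 16 26 21 32 15 20

The first element of pre-order is the root; it splits in-order into left and right subtrees.
Root 20: left subtree has 11 nodes {7, 15, 8, 35, 32, 21, 26, 16, 23, 25, 13}, right has 0 { }.
  Root 15: left subtree has 1 node {7}, right has 9 {8, 35, 32, 21, 26, 16, 23, 25, 13}.
    Root 32: left subtree has 2 nodes {8, 35}, right has 6 {21, 26, 16, 23, 25, 13}.
      Root 8: left subtree has 0 nodes { }, right has 1 {35}.
      Root 21: left subtree has 0 nodes { }, right has 5 {26, 16, 23, 25, 13}.
        Root 26: left subtree has 0 nodes { }, right has 4 {16, 23, 25, 13}.
          Root 16: left subtree has 0 nodes { }, right has 3 {23, 25, 13}.
            Root 13: left subtree has 2 nodes {23, 25}, right has 0 { }.
              Root 25: left subtree has 1 node {23}, right has 0 { }.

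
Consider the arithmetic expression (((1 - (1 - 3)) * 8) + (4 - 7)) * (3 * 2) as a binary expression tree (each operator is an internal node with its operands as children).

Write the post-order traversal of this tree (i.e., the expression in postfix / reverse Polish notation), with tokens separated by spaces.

1 1 3 - - 8 * 4 7 - + 3 2 * *

Post-order on an expression tree gives postfix notation: for each operator, emit left operand, right operand, then the operator.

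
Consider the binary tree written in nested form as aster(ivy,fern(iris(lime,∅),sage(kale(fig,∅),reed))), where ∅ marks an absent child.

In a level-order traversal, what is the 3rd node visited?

Level-order visits nodes level by level from the root, left to right within each level.
Level 0: aster
Level 1: ivy, fern
Level 2: iris, sage
Level 3: lime, kale, reed
Level 4: fig
Full level-order sequence: aster, ivy, fern, iris, sage, lime, kale, reed, fig.

fern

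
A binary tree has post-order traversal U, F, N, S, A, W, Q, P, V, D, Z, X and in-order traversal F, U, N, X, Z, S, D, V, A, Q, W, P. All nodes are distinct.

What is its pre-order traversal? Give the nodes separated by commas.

The last element of post-order is the root; it splits in-order into left and right subtrees.
Root X: left subtree has 3 nodes {F, U, N}, right has 8 {Z, S, D, V, A, Q, W, P}.
  Root N: left subtree has 2 nodes {F, U}, right has 0 { }.
    Root F: left subtree has 0 nodes { }, right has 1 {U}.
  Root Z: left subtree has 0 nodes { }, right has 7 {S, D, V, A, Q, W, P}.
    Root D: left subtree has 1 node {S}, right has 5 {V, A, Q, W, P}.
      Root V: left subtree has 0 nodes { }, right has 4 {A, Q, W, P}.
        Root P: left subtree has 3 nodes {A, Q, W}, right has 0 { }.
          Root Q: left subtree has 1 node {A}, right has 1 {W}.

X, N, F, U, Z, D, S, V, P, Q, A, W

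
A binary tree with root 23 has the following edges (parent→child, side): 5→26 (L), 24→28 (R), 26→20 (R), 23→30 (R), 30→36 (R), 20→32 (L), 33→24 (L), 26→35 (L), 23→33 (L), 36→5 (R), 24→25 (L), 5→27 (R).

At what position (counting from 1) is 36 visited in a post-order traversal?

11

Post-order visits the left subtree, then the right subtree, then the node.
At 23: go left to 33.
  At 33: go left to 24.
    At 24: go left to 25.
      25 is a leaf — visit 25.
    At 24: go right to 28.
      28 is a leaf — visit 28.
    Visit 24.
  At 33: no right child.
  Visit 33.
At 23: go right to 30.
  At 30: no left child.
  At 30: go right to 36.
    At 36: no left child.
    At 36: go right to 5.
      At 5: go left to 26.
        At 26: go left to 35.
          35 is a leaf — visit 35.
        At 26: go right to 20.
          At 20: go left to 32.
            32 is a leaf — visit 32.
          At 20: no right child.
          Visit 20.
        Visit 26.
      At 5: go right to 27.
        27 is a leaf — visit 27.
      Visit 5.
    Visit 36.
  Visit 30.
Visit 23.
Full post-order sequence: 25, 28, 24, 33, 35, 32, 20, 26, 27, 5, 36, 30, 23.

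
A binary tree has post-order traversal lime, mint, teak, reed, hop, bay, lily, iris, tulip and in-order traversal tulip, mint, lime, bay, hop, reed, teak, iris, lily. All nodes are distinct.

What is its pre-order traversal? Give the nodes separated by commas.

tulip, iris, bay, mint, lime, hop, reed, teak, lily

The last element of post-order is the root; it splits in-order into left and right subtrees.
Root tulip: left subtree has 0 nodes { }, right has 8 {mint, lime, bay, hop, reed, teak, iris, lily}.
  Root iris: left subtree has 6 nodes {mint, lime, bay, hop, reed, teak}, right has 1 {lily}.
    Root bay: left subtree has 2 nodes {mint, lime}, right has 3 {hop, reed, teak}.
      Root mint: left subtree has 0 nodes { }, right has 1 {lime}.
      Root hop: left subtree has 0 nodes { }, right has 2 {reed, teak}.
        Root reed: left subtree has 0 nodes { }, right has 1 {teak}.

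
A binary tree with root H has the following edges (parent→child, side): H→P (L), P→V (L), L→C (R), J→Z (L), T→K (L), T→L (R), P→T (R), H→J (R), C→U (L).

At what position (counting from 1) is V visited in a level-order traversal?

Level-order visits nodes level by level from the root, left to right within each level.
Level 0: H
Level 1: P, J
Level 2: V, T, Z
Level 3: K, L
Level 4: C
Level 5: U
Full level-order sequence: H, P, J, V, T, Z, K, L, C, U.

4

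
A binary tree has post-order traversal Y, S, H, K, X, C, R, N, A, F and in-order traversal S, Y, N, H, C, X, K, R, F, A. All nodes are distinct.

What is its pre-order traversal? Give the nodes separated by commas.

The last element of post-order is the root; it splits in-order into left and right subtrees.
Root F: left subtree has 8 nodes {S, Y, N, H, C, X, K, R}, right has 1 {A}.
  Root N: left subtree has 2 nodes {S, Y}, right has 5 {H, C, X, K, R}.
    Root S: left subtree has 0 nodes { }, right has 1 {Y}.
    Root R: left subtree has 4 nodes {H, C, X, K}, right has 0 { }.
      Root C: left subtree has 1 node {H}, right has 2 {X, K}.
        Root X: left subtree has 0 nodes { }, right has 1 {K}.

F, N, S, Y, R, C, H, X, K, A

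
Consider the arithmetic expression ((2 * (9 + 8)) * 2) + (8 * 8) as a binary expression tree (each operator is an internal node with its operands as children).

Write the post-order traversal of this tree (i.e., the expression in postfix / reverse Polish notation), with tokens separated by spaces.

Post-order on an expression tree gives postfix notation: for each operator, emit left operand, right operand, then the operator.

2 9 8 + * 2 * 8 8 * +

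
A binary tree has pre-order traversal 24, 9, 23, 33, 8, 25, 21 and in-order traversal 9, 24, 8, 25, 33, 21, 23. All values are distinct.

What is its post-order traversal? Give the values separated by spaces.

9 25 8 21 33 23 24

The first element of pre-order is the root; it splits in-order into left and right subtrees.
Root 24: left subtree has 1 node {9}, right has 5 {8, 25, 33, 21, 23}.
  Root 23: left subtree has 4 nodes {8, 25, 33, 21}, right has 0 { }.
    Root 33: left subtree has 2 nodes {8, 25}, right has 1 {21}.
      Root 8: left subtree has 0 nodes { }, right has 1 {25}.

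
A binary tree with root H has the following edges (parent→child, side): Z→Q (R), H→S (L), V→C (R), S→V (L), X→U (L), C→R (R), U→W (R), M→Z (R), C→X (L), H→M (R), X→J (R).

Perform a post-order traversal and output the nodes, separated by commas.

Post-order visits the left subtree, then the right subtree, then the node.
At H: go left to S.
  At S: go left to V.
    At V: no left child.
    At V: go right to C.
      At C: go left to X.
        At X: go left to U.
          At U: no left child.
          At U: go right to W.
            W is a leaf — visit W.
          Visit U.
        At X: go right to J.
          J is a leaf — visit J.
        Visit X.
      At C: go right to R.
        R is a leaf — visit R.
      Visit C.
    Visit V.
  At S: no right child.
  Visit S.
At H: go right to M.
  At M: no left child.
  At M: go right to Z.
    At Z: no left child.
    At Z: go right to Q.
      Q is a leaf — visit Q.
    Visit Z.
  Visit M.
Visit H.

W, U, J, X, R, C, V, S, Q, Z, M, H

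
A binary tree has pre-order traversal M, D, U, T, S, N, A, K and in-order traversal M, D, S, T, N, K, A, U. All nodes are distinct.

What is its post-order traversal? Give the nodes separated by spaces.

S K A N T U D M

The first element of pre-order is the root; it splits in-order into left and right subtrees.
Root M: left subtree has 0 nodes { }, right has 7 {D, S, T, N, K, A, U}.
  Root D: left subtree has 0 nodes { }, right has 6 {S, T, N, K, A, U}.
    Root U: left subtree has 5 nodes {S, T, N, K, A}, right has 0 { }.
      Root T: left subtree has 1 node {S}, right has 3 {N, K, A}.
        Root N: left subtree has 0 nodes { }, right has 2 {K, A}.
          Root A: left subtree has 1 node {K}, right has 0 { }.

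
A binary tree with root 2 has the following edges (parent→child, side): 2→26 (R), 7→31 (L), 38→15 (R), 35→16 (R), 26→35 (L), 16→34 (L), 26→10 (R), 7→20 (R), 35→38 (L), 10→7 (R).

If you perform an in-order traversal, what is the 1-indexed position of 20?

In-order visits the left subtree, then the node, then the right subtree.
At 2: no left child.
Visit 2.
At 2: go right to 26.
  At 26: go left to 35.
    At 35: go left to 38.
      At 38: no left child.
      Visit 38.
      At 38: go right to 15.
        15 is a leaf — visit 15.
    Visit 35.
    At 35: go right to 16.
      At 16: go left to 34.
        34 is a leaf — visit 34.
      Visit 16.
      At 16: no right child.
  Visit 26.
  At 26: go right to 10.
    At 10: no left child.
    Visit 10.
    At 10: go right to 7.
      At 7: go left to 31.
        31 is a leaf — visit 31.
      Visit 7.
      At 7: go right to 20.
        20 is a leaf — visit 20.
Full in-order sequence: 2, 38, 15, 35, 34, 16, 26, 10, 31, 7, 20.

11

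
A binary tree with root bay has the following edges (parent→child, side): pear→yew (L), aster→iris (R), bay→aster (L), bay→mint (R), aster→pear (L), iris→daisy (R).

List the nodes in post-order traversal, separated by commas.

yew, pear, daisy, iris, aster, mint, bay

Post-order visits the left subtree, then the right subtree, then the node.
At bay: go left to aster.
  At aster: go left to pear.
    At pear: go left to yew.
      yew is a leaf — visit yew.
    At pear: no right child.
    Visit pear.
  At aster: go right to iris.
    At iris: no left child.
    At iris: go right to daisy.
      daisy is a leaf — visit daisy.
    Visit iris.
  Visit aster.
At bay: go right to mint.
  mint is a leaf — visit mint.
Visit bay.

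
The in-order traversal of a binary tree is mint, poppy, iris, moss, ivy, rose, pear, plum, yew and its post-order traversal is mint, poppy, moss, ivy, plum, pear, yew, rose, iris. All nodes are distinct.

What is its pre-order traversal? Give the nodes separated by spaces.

iris poppy mint rose ivy moss yew pear plum

The last element of post-order is the root; it splits in-order into left and right subtrees.
Root iris: left subtree has 2 nodes {mint, poppy}, right has 6 {moss, ivy, rose, pear, plum, yew}.
  Root poppy: left subtree has 1 node {mint}, right has 0 { }.
  Root rose: left subtree has 2 nodes {moss, ivy}, right has 3 {pear, plum, yew}.
    Root ivy: left subtree has 1 node {moss}, right has 0 { }.
    Root yew: left subtree has 2 nodes {pear, plum}, right has 0 { }.
      Root pear: left subtree has 0 nodes { }, right has 1 {plum}.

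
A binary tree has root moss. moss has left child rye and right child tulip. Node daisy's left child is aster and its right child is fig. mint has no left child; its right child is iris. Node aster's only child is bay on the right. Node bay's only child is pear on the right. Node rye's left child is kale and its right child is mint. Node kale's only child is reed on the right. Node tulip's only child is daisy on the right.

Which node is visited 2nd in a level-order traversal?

rye

Level-order visits nodes level by level from the root, left to right within each level.
Level 0: moss
Level 1: rye, tulip
Level 2: kale, mint, daisy
Level 3: reed, iris, aster, fig
Level 4: bay
Level 5: pear
Full level-order sequence: moss, rye, tulip, kale, mint, daisy, reed, iris, aster, fig, bay, pear.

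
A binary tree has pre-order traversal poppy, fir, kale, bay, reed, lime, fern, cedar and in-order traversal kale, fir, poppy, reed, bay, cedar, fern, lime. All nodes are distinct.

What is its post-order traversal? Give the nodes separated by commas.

The first element of pre-order is the root; it splits in-order into left and right subtrees.
Root poppy: left subtree has 2 nodes {kale, fir}, right has 5 {reed, bay, cedar, fern, lime}.
  Root fir: left subtree has 1 node {kale}, right has 0 { }.
  Root bay: left subtree has 1 node {reed}, right has 3 {cedar, fern, lime}.
    Root lime: left subtree has 2 nodes {cedar, fern}, right has 0 { }.
      Root fern: left subtree has 1 node {cedar}, right has 0 { }.

kale, fir, reed, cedar, fern, lime, bay, poppy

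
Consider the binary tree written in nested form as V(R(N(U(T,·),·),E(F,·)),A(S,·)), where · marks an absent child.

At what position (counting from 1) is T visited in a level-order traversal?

9

Level-order visits nodes level by level from the root, left to right within each level.
Level 0: V
Level 1: R, A
Level 2: N, E, S
Level 3: U, F
Level 4: T
Full level-order sequence: V, R, A, N, E, S, U, F, T.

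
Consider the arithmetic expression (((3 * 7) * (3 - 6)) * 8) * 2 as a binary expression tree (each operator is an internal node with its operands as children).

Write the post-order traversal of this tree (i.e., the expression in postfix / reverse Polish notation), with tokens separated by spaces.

Post-order on an expression tree gives postfix notation: for each operator, emit left operand, right operand, then the operator.

3 7 * 3 6 - * 8 * 2 *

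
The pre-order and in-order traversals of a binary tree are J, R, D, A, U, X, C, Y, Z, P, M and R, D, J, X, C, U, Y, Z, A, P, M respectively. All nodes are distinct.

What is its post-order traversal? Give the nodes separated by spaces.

The first element of pre-order is the root; it splits in-order into left and right subtrees.
Root J: left subtree has 2 nodes {R, D}, right has 8 {X, C, U, Y, Z, A, P, M}.
  Root R: left subtree has 0 nodes { }, right has 1 {D}.
  Root A: left subtree has 5 nodes {X, C, U, Y, Z}, right has 2 {P, M}.
    Root U: left subtree has 2 nodes {X, C}, right has 2 {Y, Z}.
      Root X: left subtree has 0 nodes { }, right has 1 {C}.
      Root Y: left subtree has 0 nodes { }, right has 1 {Z}.
    Root P: left subtree has 0 nodes { }, right has 1 {M}.

D R C X Z Y U M P A J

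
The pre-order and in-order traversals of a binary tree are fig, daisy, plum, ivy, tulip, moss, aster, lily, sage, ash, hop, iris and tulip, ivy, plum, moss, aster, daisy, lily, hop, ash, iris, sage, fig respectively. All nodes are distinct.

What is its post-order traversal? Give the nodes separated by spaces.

tulip ivy aster moss plum hop iris ash sage lily daisy fig

The first element of pre-order is the root; it splits in-order into left and right subtrees.
Root fig: left subtree has 11 nodes {tulip, ivy, plum, moss, aster, daisy, lily, hop, ash, iris, sage}, right has 0 { }.
  Root daisy: left subtree has 5 nodes {tulip, ivy, plum, moss, aster}, right has 5 {lily, hop, ash, iris, sage}.
    Root plum: left subtree has 2 nodes {tulip, ivy}, right has 2 {moss, aster}.
      Root ivy: left subtree has 1 node {tulip}, right has 0 { }.
      Root moss: left subtree has 0 nodes { }, right has 1 {aster}.
    Root lily: left subtree has 0 nodes { }, right has 4 {hop, ash, iris, sage}.
      Root sage: left subtree has 3 nodes {hop, ash, iris}, right has 0 { }.
        Root ash: left subtree has 1 node {hop}, right has 1 {iris}.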